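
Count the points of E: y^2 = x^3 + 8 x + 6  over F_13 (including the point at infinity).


For each x in F_13, count y with y^2 = x^3 + 8 x + 6 mod 13:
  x = 2: RHS = 4, y in [2, 11]  -> 2 point(s)
  x = 6: RHS = 10, y in [6, 7]  -> 2 point(s)
  x = 8: RHS = 10, y in [6, 7]  -> 2 point(s)
  x = 9: RHS = 1, y in [1, 12]  -> 2 point(s)
  x = 12: RHS = 10, y in [6, 7]  -> 2 point(s)
Affine points: 10. Add the point at infinity: total = 11.

#E(F_13) = 11


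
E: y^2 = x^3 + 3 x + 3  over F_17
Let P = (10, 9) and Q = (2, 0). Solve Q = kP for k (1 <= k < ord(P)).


Enumerate multiples of P until we hit Q = (2, 0):
  1P = (10, 9)
  2P = (6, 13)
  3P = (2, 0)
Match found at i = 3.

k = 3


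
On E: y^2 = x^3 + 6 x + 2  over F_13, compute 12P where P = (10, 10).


k = 12 = 1100_2 (binary, LSB first: 0011)
Double-and-add from P = (10, 10):
  bit 0 = 0: acc unchanged = O
  bit 1 = 0: acc unchanged = O
  bit 2 = 1: acc = O + (8, 4) = (8, 4)
  bit 3 = 1: acc = (8, 4) + (1, 10) = (5, 12)

12P = (5, 12)


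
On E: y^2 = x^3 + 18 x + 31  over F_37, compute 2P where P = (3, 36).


Doubling: s = (3 x1^2 + a) / (2 y1)
s = (3*3^2 + 18) / (2*36) mod 37 = 33
x3 = s^2 - 2 x1 mod 37 = 33^2 - 2*3 = 10
y3 = s (x1 - x3) - y1 mod 37 = 33 * (3 - 10) - 36 = 29

2P = (10, 29)


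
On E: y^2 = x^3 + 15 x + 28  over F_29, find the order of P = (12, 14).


Compute successive multiples of P until we hit O:
  1P = (12, 14)
  2P = (4, 6)
  3P = (14, 13)
  4P = (25, 7)
  5P = (17, 11)
  6P = (5, 5)
  7P = (3, 10)
  8P = (21, 11)
  ... (continuing to 31P)
  31P = O

ord(P) = 31


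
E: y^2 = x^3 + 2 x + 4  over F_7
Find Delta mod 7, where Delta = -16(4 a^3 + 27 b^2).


4 a^3 + 27 b^2 = 4*2^3 + 27*4^2 = 32 + 432 = 464
Delta = -16 * (464) = -7424
Delta mod 7 = 3

Delta = 3 (mod 7)


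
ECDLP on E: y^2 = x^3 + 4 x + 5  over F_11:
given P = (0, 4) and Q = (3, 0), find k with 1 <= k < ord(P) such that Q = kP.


Enumerate multiples of P until we hit Q = (3, 0):
  1P = (0, 4)
  2P = (3, 0)
Match found at i = 2.

k = 2


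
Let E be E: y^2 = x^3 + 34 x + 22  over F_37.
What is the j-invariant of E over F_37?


Delta = -16(4 a^3 + 27 b^2) mod 37 = 25
-1728 * (4 a)^3 = -1728 * (4*34)^3 mod 37 = 10
j = 10 * 25^(-1) mod 37 = 30

j = 30 (mod 37)


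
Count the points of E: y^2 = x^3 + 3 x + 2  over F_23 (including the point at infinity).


For each x in F_23, count y with y^2 = x^3 + 3 x + 2 mod 23:
  x = 0: RHS = 2, y in [5, 18]  -> 2 point(s)
  x = 1: RHS = 6, y in [11, 12]  -> 2 point(s)
  x = 2: RHS = 16, y in [4, 19]  -> 2 point(s)
  x = 4: RHS = 9, y in [3, 20]  -> 2 point(s)
  x = 5: RHS = 4, y in [2, 21]  -> 2 point(s)
  x = 6: RHS = 6, y in [11, 12]  -> 2 point(s)
  x = 8: RHS = 9, y in [3, 20]  -> 2 point(s)
  x = 11: RHS = 9, y in [3, 20]  -> 2 point(s)
  x = 12: RHS = 18, y in [8, 15]  -> 2 point(s)
  x = 15: RHS = 18, y in [8, 15]  -> 2 point(s)
  x = 16: RHS = 6, y in [11, 12]  -> 2 point(s)
  x = 18: RHS = 0, y in [0]  -> 1 point(s)
  x = 19: RHS = 18, y in [8, 15]  -> 2 point(s)
  x = 20: RHS = 12, y in [9, 14]  -> 2 point(s)
Affine points: 27. Add the point at infinity: total = 28.

#E(F_23) = 28


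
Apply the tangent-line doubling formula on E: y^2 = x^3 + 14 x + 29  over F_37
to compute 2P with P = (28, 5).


Doubling: s = (3 x1^2 + a) / (2 y1)
s = (3*28^2 + 14) / (2*5) mod 37 = 22
x3 = s^2 - 2 x1 mod 37 = 22^2 - 2*28 = 21
y3 = s (x1 - x3) - y1 mod 37 = 22 * (28 - 21) - 5 = 1

2P = (21, 1)


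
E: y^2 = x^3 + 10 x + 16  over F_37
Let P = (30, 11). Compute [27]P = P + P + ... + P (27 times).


k = 27 = 11011_2 (binary, LSB first: 11011)
Double-and-add from P = (30, 11):
  bit 0 = 1: acc = O + (30, 11) = (30, 11)
  bit 1 = 1: acc = (30, 11) + (4, 3) = (2, 9)
  bit 2 = 0: acc unchanged = (2, 9)
  bit 3 = 1: acc = (2, 9) + (35, 5) = (1, 29)
  bit 4 = 1: acc = (1, 29) + (34, 12) = (27, 27)

27P = (27, 27)


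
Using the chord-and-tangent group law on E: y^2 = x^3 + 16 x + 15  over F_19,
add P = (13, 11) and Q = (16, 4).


P != Q, so use the chord formula.
s = (y2 - y1) / (x2 - x1) = (12) / (3) mod 19 = 4
x3 = s^2 - x1 - x2 mod 19 = 4^2 - 13 - 16 = 6
y3 = s (x1 - x3) - y1 mod 19 = 4 * (13 - 6) - 11 = 17

P + Q = (6, 17)


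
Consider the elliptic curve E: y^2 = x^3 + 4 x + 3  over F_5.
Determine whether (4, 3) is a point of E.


Check whether y^2 = x^3 + 4 x + 3 (mod 5) for (x, y) = (4, 3).
LHS: y^2 = 3^2 mod 5 = 4
RHS: x^3 + 4 x + 3 = 4^3 + 4*4 + 3 mod 5 = 3
LHS != RHS

No, not on the curve


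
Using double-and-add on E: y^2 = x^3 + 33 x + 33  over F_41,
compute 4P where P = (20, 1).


k = 4 = 100_2 (binary, LSB first: 001)
Double-and-add from P = (20, 1):
  bit 0 = 0: acc unchanged = O
  bit 1 = 0: acc unchanged = O
  bit 2 = 1: acc = O + (6, 23) = (6, 23)

4P = (6, 23)


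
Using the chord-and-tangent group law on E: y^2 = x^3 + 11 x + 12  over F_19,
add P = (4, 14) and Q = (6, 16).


P != Q, so use the chord formula.
s = (y2 - y1) / (x2 - x1) = (2) / (2) mod 19 = 1
x3 = s^2 - x1 - x2 mod 19 = 1^2 - 4 - 6 = 10
y3 = s (x1 - x3) - y1 mod 19 = 1 * (4 - 10) - 14 = 18

P + Q = (10, 18)


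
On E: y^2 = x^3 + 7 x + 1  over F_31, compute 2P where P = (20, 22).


Doubling: s = (3 x1^2 + a) / (2 y1)
s = (3*20^2 + 7) / (2*22) mod 31 = 7
x3 = s^2 - 2 x1 mod 31 = 7^2 - 2*20 = 9
y3 = s (x1 - x3) - y1 mod 31 = 7 * (20 - 9) - 22 = 24

2P = (9, 24)


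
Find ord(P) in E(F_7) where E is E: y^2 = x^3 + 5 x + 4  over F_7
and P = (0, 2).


Compute successive multiples of P until we hit O:
  1P = (0, 2)
  2P = (2, 6)
  3P = (2, 1)
  4P = (0, 5)
  5P = O

ord(P) = 5


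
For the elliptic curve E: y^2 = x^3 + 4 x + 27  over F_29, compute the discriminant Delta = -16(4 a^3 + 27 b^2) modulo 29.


4 a^3 + 27 b^2 = 4*4^3 + 27*27^2 = 256 + 19683 = 19939
Delta = -16 * (19939) = -319024
Delta mod 29 = 5

Delta = 5 (mod 29)


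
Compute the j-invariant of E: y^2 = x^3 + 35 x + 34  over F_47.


Delta = -16(4 a^3 + 27 b^2) mod 47 = 31
-1728 * (4 a)^3 = -1728 * (4*35)^3 mod 47 = 36
j = 36 * 31^(-1) mod 47 = 33

j = 33 (mod 47)


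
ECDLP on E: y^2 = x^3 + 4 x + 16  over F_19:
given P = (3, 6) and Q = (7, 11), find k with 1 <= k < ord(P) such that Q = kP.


Enumerate multiples of P until we hit Q = (7, 11):
  1P = (3, 6)
  2P = (14, 2)
  3P = (7, 11)
Match found at i = 3.

k = 3


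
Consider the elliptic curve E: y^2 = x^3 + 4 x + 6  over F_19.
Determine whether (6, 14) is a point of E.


Check whether y^2 = x^3 + 4 x + 6 (mod 19) for (x, y) = (6, 14).
LHS: y^2 = 14^2 mod 19 = 6
RHS: x^3 + 4 x + 6 = 6^3 + 4*6 + 6 mod 19 = 18
LHS != RHS

No, not on the curve


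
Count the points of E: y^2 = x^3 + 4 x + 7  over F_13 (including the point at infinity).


For each x in F_13, count y with y^2 = x^3 + 4 x + 7 mod 13:
  x = 1: RHS = 12, y in [5, 8]  -> 2 point(s)
  x = 2: RHS = 10, y in [6, 7]  -> 2 point(s)
  x = 4: RHS = 9, y in [3, 10]  -> 2 point(s)
  x = 5: RHS = 9, y in [3, 10]  -> 2 point(s)
  x = 6: RHS = 0, y in [0]  -> 1 point(s)
  x = 7: RHS = 1, y in [1, 12]  -> 2 point(s)
  x = 11: RHS = 4, y in [2, 11]  -> 2 point(s)
Affine points: 13. Add the point at infinity: total = 14.

#E(F_13) = 14


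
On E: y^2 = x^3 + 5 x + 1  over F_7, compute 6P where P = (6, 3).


k = 6 = 110_2 (binary, LSB first: 011)
Double-and-add from P = (6, 3):
  bit 0 = 0: acc unchanged = O
  bit 1 = 1: acc = O + (3, 1) = (3, 1)
  bit 2 = 1: acc = (3, 1) + (5, 2) = (1, 0)

6P = (1, 0)


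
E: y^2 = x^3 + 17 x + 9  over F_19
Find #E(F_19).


For each x in F_19, count y with y^2 = x^3 + 17 x + 9 mod 19:
  x = 0: RHS = 9, y in [3, 16]  -> 2 point(s)
  x = 3: RHS = 11, y in [7, 12]  -> 2 point(s)
  x = 6: RHS = 4, y in [2, 17]  -> 2 point(s)
  x = 8: RHS = 11, y in [7, 12]  -> 2 point(s)
  x = 9: RHS = 17, y in [6, 13]  -> 2 point(s)
  x = 10: RHS = 1, y in [1, 18]  -> 2 point(s)
  x = 11: RHS = 7, y in [8, 11]  -> 2 point(s)
  x = 16: RHS = 7, y in [8, 11]  -> 2 point(s)
  x = 17: RHS = 5, y in [9, 10]  -> 2 point(s)
Affine points: 18. Add the point at infinity: total = 19.

#E(F_19) = 19


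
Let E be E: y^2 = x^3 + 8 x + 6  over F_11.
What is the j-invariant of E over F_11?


Delta = -16(4 a^3 + 27 b^2) mod 11 = 3
-1728 * (4 a)^3 = -1728 * (4*8)^3 mod 11 = 1
j = 1 * 3^(-1) mod 11 = 4

j = 4 (mod 11)


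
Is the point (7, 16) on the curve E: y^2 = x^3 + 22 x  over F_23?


Check whether y^2 = x^3 + 22 x + 0 (mod 23) for (x, y) = (7, 16).
LHS: y^2 = 16^2 mod 23 = 3
RHS: x^3 + 22 x + 0 = 7^3 + 22*7 + 0 mod 23 = 14
LHS != RHS

No, not on the curve


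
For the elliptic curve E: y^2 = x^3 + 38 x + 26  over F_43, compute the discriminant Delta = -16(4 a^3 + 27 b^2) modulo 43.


4 a^3 + 27 b^2 = 4*38^3 + 27*26^2 = 219488 + 18252 = 237740
Delta = -16 * (237740) = -3803840
Delta mod 43 = 26

Delta = 26 (mod 43)


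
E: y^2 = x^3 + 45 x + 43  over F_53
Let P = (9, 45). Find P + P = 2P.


Doubling: s = (3 x1^2 + a) / (2 y1)
s = (3*9^2 + 45) / (2*45) mod 53 = 35
x3 = s^2 - 2 x1 mod 53 = 35^2 - 2*9 = 41
y3 = s (x1 - x3) - y1 mod 53 = 35 * (9 - 41) - 45 = 1

2P = (41, 1)


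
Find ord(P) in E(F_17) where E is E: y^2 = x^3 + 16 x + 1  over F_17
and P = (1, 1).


Compute successive multiples of P until we hit O:
  1P = (1, 1)
  2P = (16, 1)
  3P = (0, 16)
  4P = (3, 12)
  5P = (5, 11)
  6P = (13, 3)
  7P = (12, 0)
  8P = (13, 14)
  ... (continuing to 14P)
  14P = O

ord(P) = 14


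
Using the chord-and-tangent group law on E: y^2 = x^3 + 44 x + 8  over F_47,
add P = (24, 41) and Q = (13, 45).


P != Q, so use the chord formula.
s = (y2 - y1) / (x2 - x1) = (4) / (36) mod 47 = 21
x3 = s^2 - x1 - x2 mod 47 = 21^2 - 24 - 13 = 28
y3 = s (x1 - x3) - y1 mod 47 = 21 * (24 - 28) - 41 = 16

P + Q = (28, 16)


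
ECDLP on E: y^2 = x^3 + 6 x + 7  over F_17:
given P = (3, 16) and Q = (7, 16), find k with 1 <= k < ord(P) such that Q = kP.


Enumerate multiples of P until we hit Q = (7, 16):
  1P = (3, 16)
  2P = (7, 16)
Match found at i = 2.

k = 2


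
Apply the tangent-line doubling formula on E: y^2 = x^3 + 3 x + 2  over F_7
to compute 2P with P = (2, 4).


Doubling: s = (3 x1^2 + a) / (2 y1)
s = (3*2^2 + 3) / (2*4) mod 7 = 1
x3 = s^2 - 2 x1 mod 7 = 1^2 - 2*2 = 4
y3 = s (x1 - x3) - y1 mod 7 = 1 * (2 - 4) - 4 = 1

2P = (4, 1)


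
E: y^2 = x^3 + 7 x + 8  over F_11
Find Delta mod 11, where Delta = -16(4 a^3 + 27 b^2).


4 a^3 + 27 b^2 = 4*7^3 + 27*8^2 = 1372 + 1728 = 3100
Delta = -16 * (3100) = -49600
Delta mod 11 = 10

Delta = 10 (mod 11)


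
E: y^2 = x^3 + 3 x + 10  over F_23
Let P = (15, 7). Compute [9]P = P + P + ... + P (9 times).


k = 9 = 1001_2 (binary, LSB first: 1001)
Double-and-add from P = (15, 7):
  bit 0 = 1: acc = O + (15, 7) = (15, 7)
  bit 1 = 0: acc unchanged = (15, 7)
  bit 2 = 0: acc unchanged = (15, 7)
  bit 3 = 1: acc = (15, 7) + (12, 16) = (5, 9)

9P = (5, 9)


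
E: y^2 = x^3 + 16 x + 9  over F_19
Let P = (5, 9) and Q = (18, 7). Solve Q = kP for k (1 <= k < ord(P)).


Enumerate multiples of P until we hit Q = (18, 7):
  1P = (5, 9)
  2P = (6, 6)
  3P = (17, 8)
  4P = (4, 2)
  5P = (2, 12)
  6P = (13, 18)
  7P = (18, 12)
  8P = (1, 8)
  9P = (0, 16)
  10P = (0, 3)
  11P = (1, 11)
  12P = (18, 7)
Match found at i = 12.

k = 12


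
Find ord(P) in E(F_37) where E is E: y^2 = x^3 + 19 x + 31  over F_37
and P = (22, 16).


Compute successive multiples of P until we hit O:
  1P = (22, 16)
  2P = (14, 28)
  3P = (31, 16)
  4P = (21, 21)
  5P = (19, 6)
  6P = (3, 35)
  7P = (13, 12)
  8P = (36, 23)
  ... (continuing to 23P)
  23P = O

ord(P) = 23


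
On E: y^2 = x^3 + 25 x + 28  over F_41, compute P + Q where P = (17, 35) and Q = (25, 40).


P != Q, so use the chord formula.
s = (y2 - y1) / (x2 - x1) = (5) / (8) mod 41 = 16
x3 = s^2 - x1 - x2 mod 41 = 16^2 - 17 - 25 = 9
y3 = s (x1 - x3) - y1 mod 41 = 16 * (17 - 9) - 35 = 11

P + Q = (9, 11)


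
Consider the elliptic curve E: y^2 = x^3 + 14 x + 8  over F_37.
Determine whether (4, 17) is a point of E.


Check whether y^2 = x^3 + 14 x + 8 (mod 37) for (x, y) = (4, 17).
LHS: y^2 = 17^2 mod 37 = 30
RHS: x^3 + 14 x + 8 = 4^3 + 14*4 + 8 mod 37 = 17
LHS != RHS

No, not on the curve


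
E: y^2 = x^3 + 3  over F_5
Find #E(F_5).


For each x in F_5, count y with y^2 = x^3 + 0 x + 3 mod 5:
  x = 1: RHS = 4, y in [2, 3]  -> 2 point(s)
  x = 2: RHS = 1, y in [1, 4]  -> 2 point(s)
  x = 3: RHS = 0, y in [0]  -> 1 point(s)
Affine points: 5. Add the point at infinity: total = 6.

#E(F_5) = 6


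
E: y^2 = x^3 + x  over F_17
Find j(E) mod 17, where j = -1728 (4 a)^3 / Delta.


Delta = -16(4 a^3 + 27 b^2) mod 17 = 4
-1728 * (4 a)^3 = -1728 * (4*1)^3 mod 17 = 10
j = 10 * 4^(-1) mod 17 = 11

j = 11 (mod 17)


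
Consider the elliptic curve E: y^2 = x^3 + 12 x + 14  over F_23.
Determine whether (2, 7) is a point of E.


Check whether y^2 = x^3 + 12 x + 14 (mod 23) for (x, y) = (2, 7).
LHS: y^2 = 7^2 mod 23 = 3
RHS: x^3 + 12 x + 14 = 2^3 + 12*2 + 14 mod 23 = 0
LHS != RHS

No, not on the curve


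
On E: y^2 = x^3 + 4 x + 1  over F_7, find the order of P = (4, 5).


Compute successive multiples of P until we hit O:
  1P = (4, 5)
  2P = (0, 6)
  3P = (0, 1)
  4P = (4, 2)
  5P = O

ord(P) = 5


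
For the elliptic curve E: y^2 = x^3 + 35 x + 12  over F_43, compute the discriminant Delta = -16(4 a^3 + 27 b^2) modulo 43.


4 a^3 + 27 b^2 = 4*35^3 + 27*12^2 = 171500 + 3888 = 175388
Delta = -16 * (175388) = -2806208
Delta mod 43 = 15

Delta = 15 (mod 43)


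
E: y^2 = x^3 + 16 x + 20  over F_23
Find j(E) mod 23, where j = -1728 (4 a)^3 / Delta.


Delta = -16(4 a^3 + 27 b^2) mod 23 = 9
-1728 * (4 a)^3 = -1728 * (4*16)^3 mod 23 = 7
j = 7 * 9^(-1) mod 23 = 11

j = 11 (mod 23)


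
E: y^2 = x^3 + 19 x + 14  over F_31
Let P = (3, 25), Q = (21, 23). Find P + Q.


P != Q, so use the chord formula.
s = (y2 - y1) / (x2 - x1) = (29) / (18) mod 31 = 24
x3 = s^2 - x1 - x2 mod 31 = 24^2 - 3 - 21 = 25
y3 = s (x1 - x3) - y1 mod 31 = 24 * (3 - 25) - 25 = 5

P + Q = (25, 5)


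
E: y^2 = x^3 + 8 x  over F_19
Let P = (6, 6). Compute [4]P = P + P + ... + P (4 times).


k = 4 = 100_2 (binary, LSB first: 001)
Double-and-add from P = (6, 6):
  bit 0 = 0: acc unchanged = O
  bit 1 = 0: acc unchanged = O
  bit 2 = 1: acc = O + (4, 18) = (4, 18)

4P = (4, 18)


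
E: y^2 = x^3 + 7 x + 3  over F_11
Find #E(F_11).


For each x in F_11, count y with y^2 = x^3 + 7 x + 3 mod 11:
  x = 0: RHS = 3, y in [5, 6]  -> 2 point(s)
  x = 1: RHS = 0, y in [0]  -> 1 point(s)
  x = 2: RHS = 3, y in [5, 6]  -> 2 point(s)
  x = 5: RHS = 9, y in [3, 8]  -> 2 point(s)
  x = 9: RHS = 3, y in [5, 6]  -> 2 point(s)
Affine points: 9. Add the point at infinity: total = 10.

#E(F_11) = 10


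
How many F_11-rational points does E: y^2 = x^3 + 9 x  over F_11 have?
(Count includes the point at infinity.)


For each x in F_11, count y with y^2 = x^3 + 9 x + 0 mod 11:
  x = 0: RHS = 0, y in [0]  -> 1 point(s)
  x = 2: RHS = 4, y in [2, 9]  -> 2 point(s)
  x = 4: RHS = 1, y in [1, 10]  -> 2 point(s)
  x = 5: RHS = 5, y in [4, 7]  -> 2 point(s)
  x = 8: RHS = 1, y in [1, 10]  -> 2 point(s)
  x = 10: RHS = 1, y in [1, 10]  -> 2 point(s)
Affine points: 11. Add the point at infinity: total = 12.

#E(F_11) = 12


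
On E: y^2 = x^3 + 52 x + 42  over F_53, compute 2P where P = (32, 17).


Doubling: s = (3 x1^2 + a) / (2 y1)
s = (3*32^2 + 52) / (2*17) mod 53 = 42
x3 = s^2 - 2 x1 mod 53 = 42^2 - 2*32 = 4
y3 = s (x1 - x3) - y1 mod 53 = 42 * (32 - 4) - 17 = 46

2P = (4, 46)


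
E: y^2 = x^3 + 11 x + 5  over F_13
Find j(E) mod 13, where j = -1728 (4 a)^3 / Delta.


Delta = -16(4 a^3 + 27 b^2) mod 13 = 8
-1728 * (4 a)^3 = -1728 * (4*11)^3 mod 13 = 8
j = 8 * 8^(-1) mod 13 = 1

j = 1 (mod 13)


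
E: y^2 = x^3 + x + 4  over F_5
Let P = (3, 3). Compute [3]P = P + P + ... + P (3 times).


k = 3 = 11_2 (binary, LSB first: 11)
Double-and-add from P = (3, 3):
  bit 0 = 1: acc = O + (3, 3) = (3, 3)
  bit 1 = 1: acc = (3, 3) + (3, 2) = O

3P = O


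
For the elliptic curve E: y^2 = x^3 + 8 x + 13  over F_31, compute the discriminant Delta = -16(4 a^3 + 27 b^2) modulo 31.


4 a^3 + 27 b^2 = 4*8^3 + 27*13^2 = 2048 + 4563 = 6611
Delta = -16 * (6611) = -105776
Delta mod 31 = 27

Delta = 27 (mod 31)


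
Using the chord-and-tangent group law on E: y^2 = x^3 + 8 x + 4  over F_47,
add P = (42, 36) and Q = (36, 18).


P != Q, so use the chord formula.
s = (y2 - y1) / (x2 - x1) = (29) / (41) mod 47 = 3
x3 = s^2 - x1 - x2 mod 47 = 3^2 - 42 - 36 = 25
y3 = s (x1 - x3) - y1 mod 47 = 3 * (42 - 25) - 36 = 15

P + Q = (25, 15)


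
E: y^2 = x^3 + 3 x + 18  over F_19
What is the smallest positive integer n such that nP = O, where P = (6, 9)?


Compute successive multiples of P until we hit O:
  1P = (6, 9)
  2P = (16, 18)
  3P = (17, 2)
  4P = (3, 15)
  5P = (14, 7)
  6P = (5, 5)
  7P = (5, 14)
  8P = (14, 12)
  ... (continuing to 13P)
  13P = O

ord(P) = 13


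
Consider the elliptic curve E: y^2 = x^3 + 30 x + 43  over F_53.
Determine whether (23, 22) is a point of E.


Check whether y^2 = x^3 + 30 x + 43 (mod 53) for (x, y) = (23, 22).
LHS: y^2 = 22^2 mod 53 = 7
RHS: x^3 + 30 x + 43 = 23^3 + 30*23 + 43 mod 53 = 21
LHS != RHS

No, not on the curve


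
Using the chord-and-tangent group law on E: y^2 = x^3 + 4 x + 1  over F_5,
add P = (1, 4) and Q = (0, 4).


P != Q, so use the chord formula.
s = (y2 - y1) / (x2 - x1) = (0) / (4) mod 5 = 0
x3 = s^2 - x1 - x2 mod 5 = 0^2 - 1 - 0 = 4
y3 = s (x1 - x3) - y1 mod 5 = 0 * (1 - 4) - 4 = 1

P + Q = (4, 1)


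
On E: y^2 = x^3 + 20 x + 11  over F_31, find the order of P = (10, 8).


Compute successive multiples of P until we hit O:
  1P = (10, 8)
  2P = (8, 1)
  3P = (2, 20)
  4P = (29, 5)
  5P = (25, 27)
  6P = (14, 20)
  7P = (16, 5)
  8P = (13, 9)
  ... (continuing to 34P)
  34P = O

ord(P) = 34


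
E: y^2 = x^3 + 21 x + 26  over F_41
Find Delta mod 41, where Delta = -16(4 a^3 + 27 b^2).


4 a^3 + 27 b^2 = 4*21^3 + 27*26^2 = 37044 + 18252 = 55296
Delta = -16 * (55296) = -884736
Delta mod 41 = 3

Delta = 3 (mod 41)


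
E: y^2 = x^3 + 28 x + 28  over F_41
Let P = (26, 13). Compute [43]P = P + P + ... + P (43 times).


k = 43 = 101011_2 (binary, LSB first: 110101)
Double-and-add from P = (26, 13):
  bit 0 = 1: acc = O + (26, 13) = (26, 13)
  bit 1 = 1: acc = (26, 13) + (40, 9) = (37, 37)
  bit 2 = 0: acc unchanged = (37, 37)
  bit 3 = 1: acc = (37, 37) + (3, 4) = (9, 36)
  bit 4 = 0: acc unchanged = (9, 36)
  bit 5 = 1: acc = (9, 36) + (16, 12) = (6, 24)

43P = (6, 24)


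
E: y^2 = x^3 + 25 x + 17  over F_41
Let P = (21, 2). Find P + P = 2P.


Doubling: s = (3 x1^2 + a) / (2 y1)
s = (3*21^2 + 25) / (2*2) mod 41 = 9
x3 = s^2 - 2 x1 mod 41 = 9^2 - 2*21 = 39
y3 = s (x1 - x3) - y1 mod 41 = 9 * (21 - 39) - 2 = 0

2P = (39, 0)


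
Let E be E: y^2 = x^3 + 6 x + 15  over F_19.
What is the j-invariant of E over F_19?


Delta = -16(4 a^3 + 27 b^2) mod 19 = 12
-1728 * (4 a)^3 = -1728 * (4*6)^3 mod 19 = 11
j = 11 * 12^(-1) mod 19 = 12

j = 12 (mod 19)


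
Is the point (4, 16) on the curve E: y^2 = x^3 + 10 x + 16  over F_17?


Check whether y^2 = x^3 + 10 x + 16 (mod 17) for (x, y) = (4, 16).
LHS: y^2 = 16^2 mod 17 = 1
RHS: x^3 + 10 x + 16 = 4^3 + 10*4 + 16 mod 17 = 1
LHS = RHS

Yes, on the curve


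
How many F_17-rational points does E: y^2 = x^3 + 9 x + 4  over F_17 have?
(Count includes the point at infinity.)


For each x in F_17, count y with y^2 = x^3 + 9 x + 4 mod 17:
  x = 0: RHS = 4, y in [2, 15]  -> 2 point(s)
  x = 2: RHS = 13, y in [8, 9]  -> 2 point(s)
  x = 4: RHS = 2, y in [6, 11]  -> 2 point(s)
  x = 5: RHS = 4, y in [2, 15]  -> 2 point(s)
  x = 6: RHS = 2, y in [6, 11]  -> 2 point(s)
  x = 7: RHS = 2, y in [6, 11]  -> 2 point(s)
  x = 9: RHS = 15, y in [7, 10]  -> 2 point(s)
  x = 12: RHS = 4, y in [2, 15]  -> 2 point(s)
  x = 14: RHS = 1, y in [1, 16]  -> 2 point(s)
Affine points: 18. Add the point at infinity: total = 19.

#E(F_17) = 19


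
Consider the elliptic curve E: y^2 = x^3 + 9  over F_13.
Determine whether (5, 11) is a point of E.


Check whether y^2 = x^3 + 0 x + 9 (mod 13) for (x, y) = (5, 11).
LHS: y^2 = 11^2 mod 13 = 4
RHS: x^3 + 0 x + 9 = 5^3 + 0*5 + 9 mod 13 = 4
LHS = RHS

Yes, on the curve


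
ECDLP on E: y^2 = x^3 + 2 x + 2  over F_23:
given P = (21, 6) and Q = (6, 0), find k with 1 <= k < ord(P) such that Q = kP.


Enumerate multiples of P until we hit Q = (6, 0):
  1P = (21, 6)
  2P = (6, 0)
Match found at i = 2.

k = 2


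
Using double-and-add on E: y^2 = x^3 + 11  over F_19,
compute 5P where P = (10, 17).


k = 5 = 101_2 (binary, LSB first: 101)
Double-and-add from P = (10, 17):
  bit 0 = 1: acc = O + (10, 17) = (10, 17)
  bit 1 = 0: acc unchanged = (10, 17)
  bit 2 = 1: acc = (10, 17) + (0, 7) = (10, 2)

5P = (10, 2)


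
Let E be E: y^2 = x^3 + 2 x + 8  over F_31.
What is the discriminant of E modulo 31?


4 a^3 + 27 b^2 = 4*2^3 + 27*8^2 = 32 + 1728 = 1760
Delta = -16 * (1760) = -28160
Delta mod 31 = 19

Delta = 19 (mod 31)


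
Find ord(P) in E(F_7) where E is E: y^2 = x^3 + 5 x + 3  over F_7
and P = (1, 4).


Compute successive multiples of P until we hit O:
  1P = (1, 4)
  2P = (6, 5)
  3P = (2, 0)
  4P = (6, 2)
  5P = (1, 3)
  6P = O

ord(P) = 6


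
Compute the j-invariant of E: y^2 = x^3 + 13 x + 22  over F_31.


Delta = -16(4 a^3 + 27 b^2) mod 31 = 15
-1728 * (4 a)^3 = -1728 * (4*13)^3 mod 31 = 29
j = 29 * 15^(-1) mod 31 = 4

j = 4 (mod 31)


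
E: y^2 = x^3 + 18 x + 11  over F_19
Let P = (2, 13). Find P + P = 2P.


Doubling: s = (3 x1^2 + a) / (2 y1)
s = (3*2^2 + 18) / (2*13) mod 19 = 7
x3 = s^2 - 2 x1 mod 19 = 7^2 - 2*2 = 7
y3 = s (x1 - x3) - y1 mod 19 = 7 * (2 - 7) - 13 = 9

2P = (7, 9)


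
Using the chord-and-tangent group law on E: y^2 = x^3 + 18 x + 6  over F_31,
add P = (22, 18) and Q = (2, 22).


P != Q, so use the chord formula.
s = (y2 - y1) / (x2 - x1) = (4) / (11) mod 31 = 6
x3 = s^2 - x1 - x2 mod 31 = 6^2 - 22 - 2 = 12
y3 = s (x1 - x3) - y1 mod 31 = 6 * (22 - 12) - 18 = 11

P + Q = (12, 11)


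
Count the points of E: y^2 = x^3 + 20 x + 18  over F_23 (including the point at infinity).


For each x in F_23, count y with y^2 = x^3 + 20 x + 18 mod 23:
  x = 0: RHS = 18, y in [8, 15]  -> 2 point(s)
  x = 1: RHS = 16, y in [4, 19]  -> 2 point(s)
  x = 3: RHS = 13, y in [6, 17]  -> 2 point(s)
  x = 4: RHS = 1, y in [1, 22]  -> 2 point(s)
  x = 5: RHS = 13, y in [6, 17]  -> 2 point(s)
  x = 6: RHS = 9, y in [3, 20]  -> 2 point(s)
  x = 7: RHS = 18, y in [8, 15]  -> 2 point(s)
  x = 8: RHS = 0, y in [0]  -> 1 point(s)
  x = 12: RHS = 8, y in [10, 13]  -> 2 point(s)
  x = 14: RHS = 6, y in [11, 12]  -> 2 point(s)
  x = 15: RHS = 13, y in [6, 17]  -> 2 point(s)
  x = 16: RHS = 18, y in [8, 15]  -> 2 point(s)
  x = 17: RHS = 4, y in [2, 21]  -> 2 point(s)
  x = 18: RHS = 0, y in [0]  -> 1 point(s)
  x = 19: RHS = 12, y in [9, 14]  -> 2 point(s)
  x = 20: RHS = 0, y in [0]  -> 1 point(s)
  x = 21: RHS = 16, y in [4, 19]  -> 2 point(s)
Affine points: 31. Add the point at infinity: total = 32.

#E(F_23) = 32


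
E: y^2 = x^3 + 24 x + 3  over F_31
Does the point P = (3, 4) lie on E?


Check whether y^2 = x^3 + 24 x + 3 (mod 31) for (x, y) = (3, 4).
LHS: y^2 = 4^2 mod 31 = 16
RHS: x^3 + 24 x + 3 = 3^3 + 24*3 + 3 mod 31 = 9
LHS != RHS

No, not on the curve


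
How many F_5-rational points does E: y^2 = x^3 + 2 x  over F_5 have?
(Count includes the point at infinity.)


For each x in F_5, count y with y^2 = x^3 + 2 x + 0 mod 5:
  x = 0: RHS = 0, y in [0]  -> 1 point(s)
Affine points: 1. Add the point at infinity: total = 2.

#E(F_5) = 2


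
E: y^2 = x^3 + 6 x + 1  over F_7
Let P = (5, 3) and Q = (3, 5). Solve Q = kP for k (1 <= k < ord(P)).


Enumerate multiples of P until we hit Q = (3, 5):
  1P = (5, 3)
  2P = (6, 1)
  3P = (0, 1)
  4P = (3, 2)
  5P = (1, 6)
  6P = (2, 0)
  7P = (1, 1)
  8P = (3, 5)
Match found at i = 8.

k = 8


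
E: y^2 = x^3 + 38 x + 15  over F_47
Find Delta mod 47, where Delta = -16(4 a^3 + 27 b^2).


4 a^3 + 27 b^2 = 4*38^3 + 27*15^2 = 219488 + 6075 = 225563
Delta = -16 * (225563) = -3609008
Delta mod 47 = 28

Delta = 28 (mod 47)


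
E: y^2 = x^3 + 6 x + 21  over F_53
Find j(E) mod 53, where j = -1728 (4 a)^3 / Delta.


Delta = -16(4 a^3 + 27 b^2) mod 53 = 32
-1728 * (4 a)^3 = -1728 * (4*6)^3 mod 53 = 23
j = 23 * 32^(-1) mod 53 = 9

j = 9 (mod 53)


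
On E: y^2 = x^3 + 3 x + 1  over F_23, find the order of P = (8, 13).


Compute successive multiples of P until we hit O:
  1P = (8, 13)
  2P = (0, 1)
  3P = (0, 22)
  4P = (8, 10)
  5P = O

ord(P) = 5


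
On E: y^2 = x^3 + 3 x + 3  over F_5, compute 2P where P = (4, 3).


Doubling: s = (3 x1^2 + a) / (2 y1)
s = (3*4^2 + 3) / (2*3) mod 5 = 1
x3 = s^2 - 2 x1 mod 5 = 1^2 - 2*4 = 3
y3 = s (x1 - x3) - y1 mod 5 = 1 * (4 - 3) - 3 = 3

2P = (3, 3)


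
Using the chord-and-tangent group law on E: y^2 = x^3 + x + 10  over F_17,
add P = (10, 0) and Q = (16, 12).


P != Q, so use the chord formula.
s = (y2 - y1) / (x2 - x1) = (12) / (6) mod 17 = 2
x3 = s^2 - x1 - x2 mod 17 = 2^2 - 10 - 16 = 12
y3 = s (x1 - x3) - y1 mod 17 = 2 * (10 - 12) - 0 = 13

P + Q = (12, 13)


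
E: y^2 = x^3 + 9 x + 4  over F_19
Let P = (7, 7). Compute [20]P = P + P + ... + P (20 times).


k = 20 = 10100_2 (binary, LSB first: 00101)
Double-and-add from P = (7, 7):
  bit 0 = 0: acc unchanged = O
  bit 1 = 0: acc unchanged = O
  bit 2 = 1: acc = O + (17, 4) = (17, 4)
  bit 3 = 0: acc unchanged = (17, 4)
  bit 4 = 1: acc = (17, 4) + (0, 17) = (11, 16)

20P = (11, 16)


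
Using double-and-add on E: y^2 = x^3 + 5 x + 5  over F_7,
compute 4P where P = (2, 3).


k = 4 = 100_2 (binary, LSB first: 001)
Double-and-add from P = (2, 3):
  bit 0 = 0: acc unchanged = O
  bit 1 = 0: acc unchanged = O
  bit 2 = 1: acc = O + (1, 2) = (1, 2)

4P = (1, 2)


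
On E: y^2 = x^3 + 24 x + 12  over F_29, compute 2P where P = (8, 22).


Doubling: s = (3 x1^2 + a) / (2 y1)
s = (3*8^2 + 24) / (2*22) mod 29 = 26
x3 = s^2 - 2 x1 mod 29 = 26^2 - 2*8 = 22
y3 = s (x1 - x3) - y1 mod 29 = 26 * (8 - 22) - 22 = 20

2P = (22, 20)


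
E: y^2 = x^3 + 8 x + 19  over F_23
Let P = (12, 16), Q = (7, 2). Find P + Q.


P != Q, so use the chord formula.
s = (y2 - y1) / (x2 - x1) = (9) / (18) mod 23 = 12
x3 = s^2 - x1 - x2 mod 23 = 12^2 - 12 - 7 = 10
y3 = s (x1 - x3) - y1 mod 23 = 12 * (12 - 10) - 16 = 8

P + Q = (10, 8)


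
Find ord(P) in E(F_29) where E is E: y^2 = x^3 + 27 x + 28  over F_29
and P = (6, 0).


Compute successive multiples of P until we hit O:
  1P = (6, 0)
  2P = O

ord(P) = 2


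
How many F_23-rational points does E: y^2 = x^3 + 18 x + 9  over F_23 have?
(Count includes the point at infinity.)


For each x in F_23, count y with y^2 = x^3 + 18 x + 9 mod 23:
  x = 0: RHS = 9, y in [3, 20]  -> 2 point(s)
  x = 7: RHS = 18, y in [8, 15]  -> 2 point(s)
  x = 9: RHS = 3, y in [7, 16]  -> 2 point(s)
  x = 10: RHS = 16, y in [4, 19]  -> 2 point(s)
  x = 13: RHS = 2, y in [5, 18]  -> 2 point(s)
  x = 16: RHS = 0, y in [0]  -> 1 point(s)
  x = 18: RHS = 1, y in [1, 22]  -> 2 point(s)
  x = 22: RHS = 13, y in [6, 17]  -> 2 point(s)
Affine points: 15. Add the point at infinity: total = 16.

#E(F_23) = 16


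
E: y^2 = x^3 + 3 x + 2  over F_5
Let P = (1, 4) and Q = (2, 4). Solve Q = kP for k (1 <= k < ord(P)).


Enumerate multiples of P until we hit Q = (2, 4):
  1P = (1, 4)
  2P = (2, 4)
Match found at i = 2.

k = 2


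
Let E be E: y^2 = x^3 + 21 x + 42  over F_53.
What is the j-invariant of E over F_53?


Delta = -16(4 a^3 + 27 b^2) mod 53 = 34
-1728 * (4 a)^3 = -1728 * (4*21)^3 mod 53 = 52
j = 52 * 34^(-1) mod 53 = 14

j = 14 (mod 53)


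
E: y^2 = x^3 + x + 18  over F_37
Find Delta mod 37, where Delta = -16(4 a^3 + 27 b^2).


4 a^3 + 27 b^2 = 4*1^3 + 27*18^2 = 4 + 8748 = 8752
Delta = -16 * (8752) = -140032
Delta mod 37 = 13

Delta = 13 (mod 37)


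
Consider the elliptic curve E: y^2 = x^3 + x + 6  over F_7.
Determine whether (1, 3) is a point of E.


Check whether y^2 = x^3 + 1 x + 6 (mod 7) for (x, y) = (1, 3).
LHS: y^2 = 3^2 mod 7 = 2
RHS: x^3 + 1 x + 6 = 1^3 + 1*1 + 6 mod 7 = 1
LHS != RHS

No, not on the curve


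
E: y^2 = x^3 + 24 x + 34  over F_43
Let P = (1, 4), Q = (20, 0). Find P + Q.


P != Q, so use the chord formula.
s = (y2 - y1) / (x2 - x1) = (39) / (19) mod 43 = 36
x3 = s^2 - x1 - x2 mod 43 = 36^2 - 1 - 20 = 28
y3 = s (x1 - x3) - y1 mod 43 = 36 * (1 - 28) - 4 = 13

P + Q = (28, 13)


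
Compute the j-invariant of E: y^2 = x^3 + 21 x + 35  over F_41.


Delta = -16(4 a^3 + 27 b^2) mod 41 = 20
-1728 * (4 a)^3 = -1728 * (4*21)^3 mod 41 = 34
j = 34 * 20^(-1) mod 41 = 14

j = 14 (mod 41)


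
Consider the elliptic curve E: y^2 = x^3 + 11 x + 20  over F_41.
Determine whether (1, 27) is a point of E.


Check whether y^2 = x^3 + 11 x + 20 (mod 41) for (x, y) = (1, 27).
LHS: y^2 = 27^2 mod 41 = 32
RHS: x^3 + 11 x + 20 = 1^3 + 11*1 + 20 mod 41 = 32
LHS = RHS

Yes, on the curve


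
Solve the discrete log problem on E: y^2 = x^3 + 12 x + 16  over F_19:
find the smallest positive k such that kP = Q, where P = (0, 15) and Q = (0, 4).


Enumerate multiples of P until we hit Q = (0, 4):
  1P = (0, 15)
  2P = (7, 5)
  3P = (9, 6)
  4P = (11, 15)
  5P = (8, 4)
  6P = (12, 11)
  7P = (5, 12)
  8P = (6, 0)
  9P = (5, 7)
  10P = (12, 8)
  11P = (8, 15)
  12P = (11, 4)
  13P = (9, 13)
  14P = (7, 14)
  15P = (0, 4)
Match found at i = 15.

k = 15


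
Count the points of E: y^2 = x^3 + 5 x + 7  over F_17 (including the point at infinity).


For each x in F_17, count y with y^2 = x^3 + 5 x + 7 mod 17:
  x = 1: RHS = 13, y in [8, 9]  -> 2 point(s)
  x = 2: RHS = 8, y in [5, 12]  -> 2 point(s)
  x = 3: RHS = 15, y in [7, 10]  -> 2 point(s)
  x = 5: RHS = 4, y in [2, 15]  -> 2 point(s)
  x = 6: RHS = 15, y in [7, 10]  -> 2 point(s)
  x = 8: RHS = 15, y in [7, 10]  -> 2 point(s)
  x = 9: RHS = 16, y in [4, 13]  -> 2 point(s)
  x = 11: RHS = 16, y in [4, 13]  -> 2 point(s)
  x = 13: RHS = 8, y in [5, 12]  -> 2 point(s)
  x = 14: RHS = 16, y in [4, 13]  -> 2 point(s)
  x = 16: RHS = 1, y in [1, 16]  -> 2 point(s)
Affine points: 22. Add the point at infinity: total = 23.

#E(F_17) = 23


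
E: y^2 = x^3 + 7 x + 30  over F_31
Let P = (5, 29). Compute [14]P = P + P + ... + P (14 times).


k = 14 = 1110_2 (binary, LSB first: 0111)
Double-and-add from P = (5, 29):
  bit 0 = 0: acc unchanged = O
  bit 1 = 1: acc = O + (15, 21) = (15, 21)
  bit 2 = 1: acc = (15, 21) + (1, 10) = (24, 14)
  bit 3 = 1: acc = (24, 14) + (6, 3) = (3, 4)

14P = (3, 4)


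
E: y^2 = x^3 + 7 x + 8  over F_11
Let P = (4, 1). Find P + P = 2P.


Doubling: s = (3 x1^2 + a) / (2 y1)
s = (3*4^2 + 7) / (2*1) mod 11 = 0
x3 = s^2 - 2 x1 mod 11 = 0^2 - 2*4 = 3
y3 = s (x1 - x3) - y1 mod 11 = 0 * (4 - 3) - 1 = 10

2P = (3, 10)


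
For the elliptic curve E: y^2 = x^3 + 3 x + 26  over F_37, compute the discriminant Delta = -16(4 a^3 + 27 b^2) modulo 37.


4 a^3 + 27 b^2 = 4*3^3 + 27*26^2 = 108 + 18252 = 18360
Delta = -16 * (18360) = -293760
Delta mod 37 = 20

Delta = 20 (mod 37)


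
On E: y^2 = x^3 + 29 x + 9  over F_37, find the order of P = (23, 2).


Compute successive multiples of P until we hit O:
  1P = (23, 2)
  2P = (0, 3)
  3P = (4, 2)
  4P = (10, 35)
  5P = (3, 7)
  6P = (18, 6)
  7P = (7, 0)
  8P = (18, 31)
  ... (continuing to 14P)
  14P = O

ord(P) = 14


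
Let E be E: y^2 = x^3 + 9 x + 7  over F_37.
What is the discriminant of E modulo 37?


4 a^3 + 27 b^2 = 4*9^3 + 27*7^2 = 2916 + 1323 = 4239
Delta = -16 * (4239) = -67824
Delta mod 37 = 34

Delta = 34 (mod 37)


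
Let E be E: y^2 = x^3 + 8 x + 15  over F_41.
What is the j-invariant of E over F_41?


Delta = -16(4 a^3 + 27 b^2) mod 41 = 2
-1728 * (4 a)^3 = -1728 * (4*8)^3 mod 41 = 28
j = 28 * 2^(-1) mod 41 = 14

j = 14 (mod 41)


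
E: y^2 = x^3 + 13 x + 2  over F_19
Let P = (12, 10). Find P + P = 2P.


Doubling: s = (3 x1^2 + a) / (2 y1)
s = (3*12^2 + 13) / (2*10) mod 19 = 8
x3 = s^2 - 2 x1 mod 19 = 8^2 - 2*12 = 2
y3 = s (x1 - x3) - y1 mod 19 = 8 * (12 - 2) - 10 = 13

2P = (2, 13)


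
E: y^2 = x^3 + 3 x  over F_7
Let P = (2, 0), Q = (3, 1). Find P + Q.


P != Q, so use the chord formula.
s = (y2 - y1) / (x2 - x1) = (1) / (1) mod 7 = 1
x3 = s^2 - x1 - x2 mod 7 = 1^2 - 2 - 3 = 3
y3 = s (x1 - x3) - y1 mod 7 = 1 * (2 - 3) - 0 = 6

P + Q = (3, 6)


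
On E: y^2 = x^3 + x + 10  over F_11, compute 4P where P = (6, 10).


k = 4 = 100_2 (binary, LSB first: 001)
Double-and-add from P = (6, 10):
  bit 0 = 0: acc unchanged = O
  bit 1 = 0: acc unchanged = O
  bit 2 = 1: acc = O + (1, 1) = (1, 1)

4P = (1, 1)


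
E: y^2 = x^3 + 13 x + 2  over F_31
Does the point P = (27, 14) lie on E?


Check whether y^2 = x^3 + 13 x + 2 (mod 31) for (x, y) = (27, 14).
LHS: y^2 = 14^2 mod 31 = 10
RHS: x^3 + 13 x + 2 = 27^3 + 13*27 + 2 mod 31 = 10
LHS = RHS

Yes, on the curve


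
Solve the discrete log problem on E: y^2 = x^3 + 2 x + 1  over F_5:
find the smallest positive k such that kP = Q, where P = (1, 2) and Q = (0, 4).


Enumerate multiples of P until we hit Q = (0, 4):
  1P = (1, 2)
  2P = (3, 3)
  3P = (0, 1)
  4P = (0, 4)
Match found at i = 4.

k = 4


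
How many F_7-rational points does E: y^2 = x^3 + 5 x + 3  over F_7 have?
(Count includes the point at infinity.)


For each x in F_7, count y with y^2 = x^3 + 5 x + 3 mod 7:
  x = 1: RHS = 2, y in [3, 4]  -> 2 point(s)
  x = 2: RHS = 0, y in [0]  -> 1 point(s)
  x = 6: RHS = 4, y in [2, 5]  -> 2 point(s)
Affine points: 5. Add the point at infinity: total = 6.

#E(F_7) = 6


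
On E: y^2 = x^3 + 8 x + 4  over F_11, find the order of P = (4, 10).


Compute successive multiples of P until we hit O:
  1P = (4, 10)
  2P = (6, 2)
  3P = (6, 9)
  4P = (4, 1)
  5P = O

ord(P) = 5


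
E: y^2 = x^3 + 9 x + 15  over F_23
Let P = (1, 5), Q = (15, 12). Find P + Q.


P != Q, so use the chord formula.
s = (y2 - y1) / (x2 - x1) = (7) / (14) mod 23 = 12
x3 = s^2 - x1 - x2 mod 23 = 12^2 - 1 - 15 = 13
y3 = s (x1 - x3) - y1 mod 23 = 12 * (1 - 13) - 5 = 12

P + Q = (13, 12)


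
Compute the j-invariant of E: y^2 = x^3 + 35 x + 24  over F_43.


Delta = -16(4 a^3 + 27 b^2) mod 43 = 11
-1728 * (4 a)^3 = -1728 * (4*35)^3 mod 43 = 16
j = 16 * 11^(-1) mod 43 = 21

j = 21 (mod 43)


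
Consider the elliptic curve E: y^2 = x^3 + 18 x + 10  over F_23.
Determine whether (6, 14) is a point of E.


Check whether y^2 = x^3 + 18 x + 10 (mod 23) for (x, y) = (6, 14).
LHS: y^2 = 14^2 mod 23 = 12
RHS: x^3 + 18 x + 10 = 6^3 + 18*6 + 10 mod 23 = 12
LHS = RHS

Yes, on the curve


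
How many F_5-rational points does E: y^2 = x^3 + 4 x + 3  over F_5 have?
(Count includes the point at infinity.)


For each x in F_5, count y with y^2 = x^3 + 4 x + 3 mod 5:
  x = 2: RHS = 4, y in [2, 3]  -> 2 point(s)
Affine points: 2. Add the point at infinity: total = 3.

#E(F_5) = 3


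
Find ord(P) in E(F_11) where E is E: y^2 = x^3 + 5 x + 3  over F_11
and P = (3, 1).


Compute successive multiples of P until we hit O:
  1P = (3, 1)
  2P = (8, 7)
  3P = (1, 8)
  4P = (0, 5)
  5P = (0, 6)
  6P = (1, 3)
  7P = (8, 4)
  8P = (3, 10)
  ... (continuing to 9P)
  9P = O

ord(P) = 9


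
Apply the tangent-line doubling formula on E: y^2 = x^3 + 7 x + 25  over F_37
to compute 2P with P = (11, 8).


Doubling: s = (3 x1^2 + a) / (2 y1)
s = (3*11^2 + 7) / (2*8) mod 37 = 0
x3 = s^2 - 2 x1 mod 37 = 0^2 - 2*11 = 15
y3 = s (x1 - x3) - y1 mod 37 = 0 * (11 - 15) - 8 = 29

2P = (15, 29)


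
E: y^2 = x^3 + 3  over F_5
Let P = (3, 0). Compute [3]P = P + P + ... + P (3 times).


k = 3 = 11_2 (binary, LSB first: 11)
Double-and-add from P = (3, 0):
  bit 0 = 1: acc = O + (3, 0) = (3, 0)
  bit 1 = 1: acc = (3, 0) + O = (3, 0)

3P = (3, 0)


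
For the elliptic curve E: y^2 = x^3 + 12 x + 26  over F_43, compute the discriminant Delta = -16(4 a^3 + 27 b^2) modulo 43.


4 a^3 + 27 b^2 = 4*12^3 + 27*26^2 = 6912 + 18252 = 25164
Delta = -16 * (25164) = -402624
Delta mod 43 = 28

Delta = 28 (mod 43)


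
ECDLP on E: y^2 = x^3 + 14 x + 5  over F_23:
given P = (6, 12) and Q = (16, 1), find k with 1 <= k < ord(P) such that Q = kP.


Enumerate multiples of P until we hit Q = (16, 1):
  1P = (6, 12)
  2P = (14, 1)
  3P = (11, 15)
  4P = (22, 6)
  5P = (7, 20)
  6P = (5, 19)
  7P = (15, 5)
  8P = (8, 10)
  9P = (10, 15)
  10P = (9, 3)
  11P = (17, 21)
  12P = (2, 8)
  13P = (16, 1)
Match found at i = 13.

k = 13


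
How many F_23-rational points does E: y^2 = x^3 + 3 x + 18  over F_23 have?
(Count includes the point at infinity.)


For each x in F_23, count y with y^2 = x^3 + 3 x + 18 mod 23:
  x = 0: RHS = 18, y in [8, 15]  -> 2 point(s)
  x = 2: RHS = 9, y in [3, 20]  -> 2 point(s)
  x = 3: RHS = 8, y in [10, 13]  -> 2 point(s)
  x = 4: RHS = 2, y in [5, 18]  -> 2 point(s)
  x = 8: RHS = 2, y in [5, 18]  -> 2 point(s)
  x = 10: RHS = 13, y in [6, 17]  -> 2 point(s)
  x = 11: RHS = 2, y in [5, 18]  -> 2 point(s)
  x = 13: RHS = 0, y in [0]  -> 1 point(s)
  x = 18: RHS = 16, y in [4, 19]  -> 2 point(s)
  x = 21: RHS = 4, y in [2, 21]  -> 2 point(s)
Affine points: 19. Add the point at infinity: total = 20.

#E(F_23) = 20


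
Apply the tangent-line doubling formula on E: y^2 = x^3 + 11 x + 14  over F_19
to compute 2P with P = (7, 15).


Doubling: s = (3 x1^2 + a) / (2 y1)
s = (3*7^2 + 11) / (2*15) mod 19 = 4
x3 = s^2 - 2 x1 mod 19 = 4^2 - 2*7 = 2
y3 = s (x1 - x3) - y1 mod 19 = 4 * (7 - 2) - 15 = 5

2P = (2, 5)


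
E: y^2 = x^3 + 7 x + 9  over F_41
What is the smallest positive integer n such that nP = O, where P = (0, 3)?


Compute successive multiples of P until we hit O:
  1P = (0, 3)
  2P = (23, 18)
  3P = (13, 1)
  4P = (37, 9)
  5P = (37, 32)
  6P = (13, 40)
  7P = (23, 23)
  8P = (0, 38)
  ... (continuing to 9P)
  9P = O

ord(P) = 9


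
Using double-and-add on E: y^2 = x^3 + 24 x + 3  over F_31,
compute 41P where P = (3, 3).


k = 41 = 101001_2 (binary, LSB first: 100101)
Double-and-add from P = (3, 3):
  bit 0 = 1: acc = O + (3, 3) = (3, 3)
  bit 1 = 0: acc unchanged = (3, 3)
  bit 2 = 0: acc unchanged = (3, 3)
  bit 3 = 1: acc = (3, 3) + (13, 1) = (20, 19)
  bit 4 = 0: acc unchanged = (20, 19)
  bit 5 = 1: acc = (20, 19) + (15, 7) = (3, 28)

41P = (3, 28)


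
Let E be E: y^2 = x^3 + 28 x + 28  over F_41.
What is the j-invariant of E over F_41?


Delta = -16(4 a^3 + 27 b^2) mod 41 = 32
-1728 * (4 a)^3 = -1728 * (4*28)^3 mod 41 = 32
j = 32 * 32^(-1) mod 41 = 1

j = 1 (mod 41)


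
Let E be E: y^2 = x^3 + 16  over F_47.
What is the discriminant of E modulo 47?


4 a^3 + 27 b^2 = 4*0^3 + 27*16^2 = 0 + 6912 = 6912
Delta = -16 * (6912) = -110592
Delta mod 47 = 46

Delta = 46 (mod 47)


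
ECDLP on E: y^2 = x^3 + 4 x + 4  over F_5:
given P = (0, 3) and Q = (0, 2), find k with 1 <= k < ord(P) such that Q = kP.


Enumerate multiples of P until we hit Q = (0, 2):
  1P = (0, 3)
  2P = (1, 3)
  3P = (4, 2)
  4P = (2, 0)
  5P = (4, 3)
  6P = (1, 2)
  7P = (0, 2)
Match found at i = 7.

k = 7


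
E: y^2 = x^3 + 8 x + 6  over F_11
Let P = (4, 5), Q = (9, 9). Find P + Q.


P != Q, so use the chord formula.
s = (y2 - y1) / (x2 - x1) = (4) / (5) mod 11 = 3
x3 = s^2 - x1 - x2 mod 11 = 3^2 - 4 - 9 = 7
y3 = s (x1 - x3) - y1 mod 11 = 3 * (4 - 7) - 5 = 8

P + Q = (7, 8)


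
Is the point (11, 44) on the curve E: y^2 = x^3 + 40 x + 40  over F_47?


Check whether y^2 = x^3 + 40 x + 40 (mod 47) for (x, y) = (11, 44).
LHS: y^2 = 44^2 mod 47 = 9
RHS: x^3 + 40 x + 40 = 11^3 + 40*11 + 40 mod 47 = 25
LHS != RHS

No, not on the curve


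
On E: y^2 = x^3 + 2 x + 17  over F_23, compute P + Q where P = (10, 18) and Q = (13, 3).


P != Q, so use the chord formula.
s = (y2 - y1) / (x2 - x1) = (8) / (3) mod 23 = 18
x3 = s^2 - x1 - x2 mod 23 = 18^2 - 10 - 13 = 2
y3 = s (x1 - x3) - y1 mod 23 = 18 * (10 - 2) - 18 = 11

P + Q = (2, 11)


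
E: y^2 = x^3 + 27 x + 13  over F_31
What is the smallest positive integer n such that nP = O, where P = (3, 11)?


Compute successive multiples of P until we hit O:
  1P = (3, 11)
  2P = (30, 27)
  3P = (14, 2)
  4P = (18, 21)
  5P = (7, 7)
  6P = (22, 8)
  7P = (8, 11)
  8P = (20, 20)
  ... (continuing to 37P)
  37P = O

ord(P) = 37
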